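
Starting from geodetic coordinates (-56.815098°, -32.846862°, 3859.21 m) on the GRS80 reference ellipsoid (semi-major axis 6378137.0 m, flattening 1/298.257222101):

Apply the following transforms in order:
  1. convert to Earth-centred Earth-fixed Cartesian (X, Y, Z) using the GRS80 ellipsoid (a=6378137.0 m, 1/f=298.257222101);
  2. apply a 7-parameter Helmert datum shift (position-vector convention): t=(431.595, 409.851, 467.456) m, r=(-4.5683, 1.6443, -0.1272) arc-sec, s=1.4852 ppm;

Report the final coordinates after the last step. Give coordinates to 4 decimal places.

start: φ=-56.815098°, λ=-32.846862°, h=3859.210 m
→ ECEF (a=6378137.000, f=1/298.257222101): X=2941567.6308, Y=-1899117.8957, Z=-5317887.7490
→ Helmert 7p (PV): X=2941960.0303, Y=-1898830.4586, Z=-5317409.5794

X=2941960.0303 m, Y=-1898830.4586 m, Z=-5317409.5794 m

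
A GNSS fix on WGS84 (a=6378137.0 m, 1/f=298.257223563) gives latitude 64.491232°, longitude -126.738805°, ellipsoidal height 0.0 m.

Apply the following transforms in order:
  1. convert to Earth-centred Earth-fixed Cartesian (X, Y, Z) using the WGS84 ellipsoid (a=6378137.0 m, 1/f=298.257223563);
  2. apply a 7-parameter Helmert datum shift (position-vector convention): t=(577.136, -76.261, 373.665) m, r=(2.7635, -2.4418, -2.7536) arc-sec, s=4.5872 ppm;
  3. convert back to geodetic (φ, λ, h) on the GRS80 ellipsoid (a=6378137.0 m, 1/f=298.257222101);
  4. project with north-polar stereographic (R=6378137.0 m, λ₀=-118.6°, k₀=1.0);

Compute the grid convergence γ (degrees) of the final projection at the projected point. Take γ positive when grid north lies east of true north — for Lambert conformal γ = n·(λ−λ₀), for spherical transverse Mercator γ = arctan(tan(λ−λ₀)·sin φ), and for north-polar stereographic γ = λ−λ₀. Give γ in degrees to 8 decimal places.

start: φ=64.491232°, λ=-126.738805°, h=0.000 m
→ ECEF (a=6378137.000, f=1/298.257223563): X=-1647509.8277, Y=-2207182.6618, Z=5733510.2024
→ Helmert 7p (PV): X=-1647037.5894, Y=-2207323.8704, Z=5733861.0930
→ geod (Bowring, a=6378137.000): φ=64.49395772°, λ=-126.72917479°, h=243.7932 m
→ into stereo (λ₀=-118.6°): φ=64.49395772°, λ−λ₀=-8.12917479°
convergence γ = -8.12917479°

-8.12917479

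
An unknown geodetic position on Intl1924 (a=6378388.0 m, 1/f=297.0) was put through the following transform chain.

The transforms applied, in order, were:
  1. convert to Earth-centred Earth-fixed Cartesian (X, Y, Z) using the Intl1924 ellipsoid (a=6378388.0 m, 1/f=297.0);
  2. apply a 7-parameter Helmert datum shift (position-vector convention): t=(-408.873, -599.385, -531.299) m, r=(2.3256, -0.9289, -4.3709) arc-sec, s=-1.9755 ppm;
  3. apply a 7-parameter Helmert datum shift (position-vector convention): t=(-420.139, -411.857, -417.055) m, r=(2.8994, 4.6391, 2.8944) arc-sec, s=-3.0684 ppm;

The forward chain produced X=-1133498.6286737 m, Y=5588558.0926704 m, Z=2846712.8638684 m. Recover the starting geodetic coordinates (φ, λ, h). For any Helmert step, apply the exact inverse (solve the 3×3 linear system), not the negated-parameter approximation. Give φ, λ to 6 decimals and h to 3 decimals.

start: X=-1133498.6287, Y=5588558.0927, Z=2846712.8639 m
→ Helmert⁻¹: X=-1133067.5711, Y=5589043.0185, Z=2847034.6078
→ Helmert⁻¹: X=-1132766.5610, Y=5589661.5469, Z=2847513.6110
→ geod (Bowring, a=6378388.000): φ=26.68661000°, λ=101.45606500°, h=536.9870 m

φ=26.686610°, λ=101.456065°, h=536.987 m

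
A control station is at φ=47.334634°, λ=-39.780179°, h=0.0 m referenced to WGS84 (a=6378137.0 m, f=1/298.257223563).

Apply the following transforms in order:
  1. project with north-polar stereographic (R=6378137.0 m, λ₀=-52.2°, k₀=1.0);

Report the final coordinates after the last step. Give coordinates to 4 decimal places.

E=1071461.8955 m, N=-4865262.3464 m

start: φ=47.334634°, λ=-39.780179°, h=0.000 m
→ stereo (R=6378137.0, λ₀=-52.2°): E=1071461.8955, N=-4865262.3464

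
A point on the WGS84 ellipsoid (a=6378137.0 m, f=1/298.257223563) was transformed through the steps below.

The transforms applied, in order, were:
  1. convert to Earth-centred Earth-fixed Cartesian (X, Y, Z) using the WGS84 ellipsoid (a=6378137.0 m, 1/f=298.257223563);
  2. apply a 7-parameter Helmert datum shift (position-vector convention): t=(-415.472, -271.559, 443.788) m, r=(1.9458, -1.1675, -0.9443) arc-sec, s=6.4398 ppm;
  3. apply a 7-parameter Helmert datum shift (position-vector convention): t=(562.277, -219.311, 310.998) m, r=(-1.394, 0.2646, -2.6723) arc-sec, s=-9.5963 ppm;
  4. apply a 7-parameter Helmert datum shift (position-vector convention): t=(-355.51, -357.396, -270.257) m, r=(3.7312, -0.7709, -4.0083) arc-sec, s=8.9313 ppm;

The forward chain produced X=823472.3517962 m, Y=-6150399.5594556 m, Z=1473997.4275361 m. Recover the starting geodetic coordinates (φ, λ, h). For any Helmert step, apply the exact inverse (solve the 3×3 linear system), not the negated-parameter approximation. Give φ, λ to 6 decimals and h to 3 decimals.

start: X=823472.3518, Y=-6150399.5595, Z=1473997.4275 m
→ Helmert⁻¹: X=823945.5249, Y=-6149944.5542, Z=1474362.6867
→ Helmert⁻¹: X=823468.9331, Y=-6149783.5517, Z=1474025.3285
→ Helmert⁻¹: X=823915.5933, Y=-6149454.7179, Z=1473625.3984
→ geod (Bowring, a=6378137.000): φ=13.44769800°, λ=-82.36884900°, h=16.1270 m

φ=13.447698°, λ=-82.368849°, h=16.127 m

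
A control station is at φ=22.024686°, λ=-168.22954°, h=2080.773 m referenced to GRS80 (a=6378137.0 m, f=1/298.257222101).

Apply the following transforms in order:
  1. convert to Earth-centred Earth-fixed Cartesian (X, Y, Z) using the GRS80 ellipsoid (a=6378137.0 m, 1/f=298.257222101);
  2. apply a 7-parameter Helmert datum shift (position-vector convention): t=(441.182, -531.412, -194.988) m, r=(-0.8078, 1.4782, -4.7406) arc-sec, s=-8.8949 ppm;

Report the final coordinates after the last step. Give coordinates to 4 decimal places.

X=-5792480.9449 m, Y=-1207474.5436 m, Z=2377557.5310 m

start: φ=22.024686°, λ=-168.229540°, h=2080.773 m
→ ECEF (a=6378137.000, f=1/298.257222101): X=-5792962.9520, Y=-1207096.3194, Z=2377727.4263
→ Helmert 7p (PV): X=-5792480.9449, Y=-1207474.5436, Z=2377557.5310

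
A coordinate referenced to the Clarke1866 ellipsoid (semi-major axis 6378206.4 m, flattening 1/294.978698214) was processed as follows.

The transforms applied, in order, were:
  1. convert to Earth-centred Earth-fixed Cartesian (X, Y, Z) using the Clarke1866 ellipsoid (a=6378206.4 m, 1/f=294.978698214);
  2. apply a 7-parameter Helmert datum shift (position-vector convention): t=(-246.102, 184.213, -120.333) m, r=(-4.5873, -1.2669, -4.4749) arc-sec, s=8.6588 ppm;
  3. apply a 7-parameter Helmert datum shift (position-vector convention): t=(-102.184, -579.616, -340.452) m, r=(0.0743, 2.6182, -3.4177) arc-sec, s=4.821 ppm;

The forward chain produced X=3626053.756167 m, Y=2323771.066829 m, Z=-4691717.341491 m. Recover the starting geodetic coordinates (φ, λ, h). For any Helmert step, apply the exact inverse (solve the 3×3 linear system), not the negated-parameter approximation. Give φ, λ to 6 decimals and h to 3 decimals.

φ=-47.636222°, λ=32.658992°, h=2174.068 m

start: X=3626053.7562, Y=2323771.0668, Z=-4691717.3415 m
→ Helmert⁻¹: X=3626159.4931, Y=2324397.8709, Z=-4691309.0815
→ Helmert⁻¹: X=3626294.9546, Y=2324376.5352, Z=-4691118.7081
→ geod (Bowring, a=6378206.400): φ=-47.63622200°, λ=32.65899200°, h=2174.0680 m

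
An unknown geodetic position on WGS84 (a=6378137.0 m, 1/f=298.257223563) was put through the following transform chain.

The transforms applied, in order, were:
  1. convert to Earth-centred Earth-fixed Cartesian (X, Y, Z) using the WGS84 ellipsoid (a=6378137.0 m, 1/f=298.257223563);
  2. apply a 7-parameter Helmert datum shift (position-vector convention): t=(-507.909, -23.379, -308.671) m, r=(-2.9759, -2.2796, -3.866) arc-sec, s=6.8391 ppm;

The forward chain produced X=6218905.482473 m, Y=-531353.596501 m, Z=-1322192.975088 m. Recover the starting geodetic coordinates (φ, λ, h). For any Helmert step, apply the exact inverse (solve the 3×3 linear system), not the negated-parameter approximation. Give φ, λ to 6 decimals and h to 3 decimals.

φ=-12.035795°, λ=-4.881738°, h=3242.757 m

start: X=6218905.4825, Y=-531353.5965, Z=-1322192.9751 m
→ Helmert⁻¹: X=6219366.2027, Y=-531190.9422, Z=-1321951.6627
→ geod (Bowring, a=6378137.000): φ=-12.03579500°, λ=-4.88173800°, h=3242.7570 m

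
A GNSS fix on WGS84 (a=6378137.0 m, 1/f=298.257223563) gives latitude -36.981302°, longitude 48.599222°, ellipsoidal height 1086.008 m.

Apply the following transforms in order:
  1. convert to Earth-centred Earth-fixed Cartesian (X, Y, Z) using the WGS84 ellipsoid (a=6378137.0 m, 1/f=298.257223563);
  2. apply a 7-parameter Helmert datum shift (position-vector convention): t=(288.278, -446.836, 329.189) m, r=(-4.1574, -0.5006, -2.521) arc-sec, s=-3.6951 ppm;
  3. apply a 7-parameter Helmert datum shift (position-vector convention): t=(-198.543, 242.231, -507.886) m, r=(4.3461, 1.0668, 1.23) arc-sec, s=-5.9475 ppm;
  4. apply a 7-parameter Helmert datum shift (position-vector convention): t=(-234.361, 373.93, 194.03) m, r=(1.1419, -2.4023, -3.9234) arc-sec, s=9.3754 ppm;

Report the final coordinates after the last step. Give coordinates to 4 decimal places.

X=3374122.5053 m, Y=3827210.3814 m, Z=-3816317.9761 m

start: φ=-36.981302°, λ=48.599222°, h=1086.008 m
→ ECEF (a=6378137.000, f=1/298.257223563): X=3374137.3095, Y=3827102.7623, Z=-3816389.0355
→ Helmert 7p (PV): X=3374469.1572, Y=3826523.6242, Z=-3816114.6931
→ Helmert 7p (PV): X=3374207.9896, Y=3826843.6264, Z=-3816536.7091
→ Helmert 7p (PV): X=3374122.5053, Y=3827210.3814, Z=-3816317.9761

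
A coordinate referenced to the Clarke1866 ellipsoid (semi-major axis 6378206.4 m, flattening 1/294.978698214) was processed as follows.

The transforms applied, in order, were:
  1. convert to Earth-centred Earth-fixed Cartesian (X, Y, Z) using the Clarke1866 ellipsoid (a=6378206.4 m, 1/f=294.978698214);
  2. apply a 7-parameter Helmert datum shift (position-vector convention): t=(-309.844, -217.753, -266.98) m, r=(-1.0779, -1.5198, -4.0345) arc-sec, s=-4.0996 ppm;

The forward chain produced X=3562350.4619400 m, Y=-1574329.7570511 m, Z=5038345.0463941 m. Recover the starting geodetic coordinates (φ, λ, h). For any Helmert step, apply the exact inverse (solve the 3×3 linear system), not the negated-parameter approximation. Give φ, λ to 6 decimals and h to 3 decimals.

φ=52.482989°, λ=-23.836586°, h=3895.503 m

start: X=3562350.4619, Y=-1574329.7571, Z=5038345.0464 m
→ Helmert⁻¹: X=3562742.8255, Y=-1574075.1015, Z=5038598.2060
→ geod (Bowring, a=6378206.400): φ=52.48298900°, λ=-23.83658600°, h=3895.5030 m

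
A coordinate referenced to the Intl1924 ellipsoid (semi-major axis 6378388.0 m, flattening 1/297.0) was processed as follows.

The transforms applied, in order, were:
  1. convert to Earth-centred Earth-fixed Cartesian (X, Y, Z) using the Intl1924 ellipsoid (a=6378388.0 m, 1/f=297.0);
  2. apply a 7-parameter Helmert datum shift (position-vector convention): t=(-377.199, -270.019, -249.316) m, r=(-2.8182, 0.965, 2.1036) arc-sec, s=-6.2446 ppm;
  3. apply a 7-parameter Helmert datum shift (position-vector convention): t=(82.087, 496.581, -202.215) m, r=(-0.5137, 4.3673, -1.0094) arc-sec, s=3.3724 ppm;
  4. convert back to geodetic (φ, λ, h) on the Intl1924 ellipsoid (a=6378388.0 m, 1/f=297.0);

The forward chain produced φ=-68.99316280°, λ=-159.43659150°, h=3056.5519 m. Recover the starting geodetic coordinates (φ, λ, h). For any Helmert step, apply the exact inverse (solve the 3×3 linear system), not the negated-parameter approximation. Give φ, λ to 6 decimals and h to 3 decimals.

start: φ=-68.993163°, λ=-159.436592°, h=3056.552 m
→ ECEF (a=6378388.000, f=1/297.0): X=-2148157.4687, Y=-805873.9550, Z=-5934691.0014
→ Helmert⁻¹: X=-2148102.7118, Y=-806363.5490, Z=-5934516.2636
→ Helmert⁻¹: X=-2147719.3811, Y=-805995.5794, Z=-5934325.0653
→ geod (Bowring, a=6378388.000): φ=-68.99506100°, λ=-159.42990400°, h=2583.2210 m

φ=-68.995061°, λ=-159.429904°, h=2583.221 m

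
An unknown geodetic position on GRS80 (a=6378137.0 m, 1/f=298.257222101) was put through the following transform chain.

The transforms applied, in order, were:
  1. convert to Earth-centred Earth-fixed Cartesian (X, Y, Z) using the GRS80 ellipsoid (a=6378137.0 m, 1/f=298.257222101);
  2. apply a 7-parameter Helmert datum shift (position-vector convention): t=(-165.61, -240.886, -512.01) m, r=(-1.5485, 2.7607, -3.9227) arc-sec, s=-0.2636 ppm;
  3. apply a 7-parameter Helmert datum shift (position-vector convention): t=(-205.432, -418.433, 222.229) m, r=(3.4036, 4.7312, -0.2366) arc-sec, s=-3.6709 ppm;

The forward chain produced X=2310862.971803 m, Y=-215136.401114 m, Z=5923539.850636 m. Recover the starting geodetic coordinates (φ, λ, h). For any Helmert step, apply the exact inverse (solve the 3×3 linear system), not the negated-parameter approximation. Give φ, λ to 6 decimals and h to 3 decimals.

φ=68.735469°, λ=-5.299756°, h=2794.320 m

start: X=2310862.9718, Y=-215136.4011, Z=5923539.8506 m
→ Helmert⁻¹: X=2310941.2658, Y=-214618.3629, Z=5923395.9143
→ Helmert⁻¹: X=2311032.2745, Y=-214378.0557, Z=5923938.8079
→ geod (Bowring, a=6378137.000): φ=68.73546900°, λ=-5.29975600°, h=2794.3200 m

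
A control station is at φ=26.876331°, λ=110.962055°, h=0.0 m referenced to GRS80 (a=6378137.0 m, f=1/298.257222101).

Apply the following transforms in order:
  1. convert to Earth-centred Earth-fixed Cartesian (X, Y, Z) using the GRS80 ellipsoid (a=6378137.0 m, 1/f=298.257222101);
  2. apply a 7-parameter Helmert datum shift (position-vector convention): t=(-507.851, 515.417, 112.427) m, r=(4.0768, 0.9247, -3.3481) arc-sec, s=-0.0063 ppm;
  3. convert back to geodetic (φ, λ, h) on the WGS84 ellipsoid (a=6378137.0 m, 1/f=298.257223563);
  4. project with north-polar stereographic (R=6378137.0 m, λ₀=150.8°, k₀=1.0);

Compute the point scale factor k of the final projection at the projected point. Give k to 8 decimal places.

start: φ=26.876331°, λ=110.962055°, h=0.000 m
→ ECEF (a=6378137.000, f=1/298.257222101): X=-2036702.0924, Y=5316311.2054, Z=2865999.5521
→ Helmert 7p (PV): X=-2037110.7875, Y=5316803.0026, Z=2866226.1680
→ geod (Bowring, a=6378137.000): φ=26.87568512°, λ=110.96412503°, h=642.5094 m
→ into stereo (λ₀=150.8°): φ=26.87568512°, λ−λ₀=-39.83587497°
scale k = 1.37735715

1.37735715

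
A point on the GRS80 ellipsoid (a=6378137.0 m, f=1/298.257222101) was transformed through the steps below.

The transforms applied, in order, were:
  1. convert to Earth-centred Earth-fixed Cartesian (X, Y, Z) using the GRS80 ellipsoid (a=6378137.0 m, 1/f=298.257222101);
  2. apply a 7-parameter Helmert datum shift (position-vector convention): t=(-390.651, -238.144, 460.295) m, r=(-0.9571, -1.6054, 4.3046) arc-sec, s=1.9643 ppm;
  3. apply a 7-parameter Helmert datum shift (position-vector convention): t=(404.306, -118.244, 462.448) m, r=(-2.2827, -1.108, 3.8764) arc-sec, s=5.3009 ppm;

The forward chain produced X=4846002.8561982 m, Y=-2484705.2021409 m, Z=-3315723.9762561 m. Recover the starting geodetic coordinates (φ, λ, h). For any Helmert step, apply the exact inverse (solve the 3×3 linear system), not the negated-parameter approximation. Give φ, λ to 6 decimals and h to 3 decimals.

start: X=4846002.8562, Y=-2484705.2021, Z=-3315723.9763 m
→ Helmert⁻¹: X=4845508.3560, Y=-2484628.1507, Z=-3316222.3714
→ Helmert⁻¹: X=4845811.8244, Y=-2484470.8652, Z=-3316725.3956
→ geod (Bowring, a=6378137.000): φ=-31.51530400°, λ=-27.14443100°, h=3810.1550 m

φ=-31.515304°, λ=-27.144431°, h=3810.155 m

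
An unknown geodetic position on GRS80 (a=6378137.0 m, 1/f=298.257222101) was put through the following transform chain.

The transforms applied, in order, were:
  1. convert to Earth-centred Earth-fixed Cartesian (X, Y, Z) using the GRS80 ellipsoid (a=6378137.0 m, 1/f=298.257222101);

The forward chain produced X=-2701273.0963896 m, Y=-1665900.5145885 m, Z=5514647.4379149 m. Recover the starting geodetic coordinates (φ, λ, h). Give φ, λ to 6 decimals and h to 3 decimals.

φ=60.245826°, λ=-148.337475°, h=606.977 m

start: X=-2701273.0964, Y=-1665900.5146, Z=5514647.4379 m
→ geod (Bowring, a=6378137.000): φ=60.24582600°, λ=-148.33747500°, h=606.9770 m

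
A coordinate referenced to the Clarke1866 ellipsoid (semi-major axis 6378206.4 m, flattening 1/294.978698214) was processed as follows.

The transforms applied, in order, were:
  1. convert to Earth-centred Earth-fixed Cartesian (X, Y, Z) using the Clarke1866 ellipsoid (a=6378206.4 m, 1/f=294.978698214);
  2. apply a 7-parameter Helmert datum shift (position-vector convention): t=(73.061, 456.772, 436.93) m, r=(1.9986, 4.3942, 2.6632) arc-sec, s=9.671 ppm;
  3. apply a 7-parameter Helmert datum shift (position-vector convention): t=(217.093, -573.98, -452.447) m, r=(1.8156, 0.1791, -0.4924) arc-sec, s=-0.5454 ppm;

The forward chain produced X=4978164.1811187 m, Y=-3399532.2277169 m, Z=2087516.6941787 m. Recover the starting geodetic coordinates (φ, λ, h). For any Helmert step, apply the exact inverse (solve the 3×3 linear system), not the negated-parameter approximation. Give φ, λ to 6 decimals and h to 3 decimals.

φ=19.223894°, λ=-34.329912°, h=3171.758 m

start: X=4978164.1811, Y=-3399532.2277, Z=2087516.6942 m
→ Helmert⁻¹: X=4977956.1041, Y=-3398929.8388, Z=2088004.5206
→ Helmert⁻¹: X=4977746.5355, Y=-3399397.7775, Z=2087686.3847
→ geod (Bowring, a=6378206.400): φ=19.22389400°, λ=-34.32991200°, h=3171.7580 m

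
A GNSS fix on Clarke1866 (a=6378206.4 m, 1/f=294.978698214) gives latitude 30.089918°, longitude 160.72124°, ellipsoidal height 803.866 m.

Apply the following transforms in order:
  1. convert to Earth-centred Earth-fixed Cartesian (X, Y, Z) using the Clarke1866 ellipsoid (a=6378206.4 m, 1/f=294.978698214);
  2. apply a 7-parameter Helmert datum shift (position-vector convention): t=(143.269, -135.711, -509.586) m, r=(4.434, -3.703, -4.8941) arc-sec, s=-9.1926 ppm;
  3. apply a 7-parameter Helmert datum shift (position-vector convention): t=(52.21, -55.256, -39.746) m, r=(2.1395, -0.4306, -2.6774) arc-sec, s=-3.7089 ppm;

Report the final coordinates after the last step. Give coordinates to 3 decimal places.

start: φ=30.089918°, λ=160.721240°, h=803.866 m
→ ECEF (a=6378206.400, f=1/294.978698214): X=-5214302.1150, Y=1823852.8753, Z=3179231.7178
→ Helmert 7p (PV): X=-5214124.7135, Y=1823755.7761, Z=3178638.5031
→ Helmert 7p (PV): X=-5214036.1275, Y=1823728.4666, Z=3178594.9998

X=-5214036.128 m, Y=1823728.467 m, Z=3178595.000 m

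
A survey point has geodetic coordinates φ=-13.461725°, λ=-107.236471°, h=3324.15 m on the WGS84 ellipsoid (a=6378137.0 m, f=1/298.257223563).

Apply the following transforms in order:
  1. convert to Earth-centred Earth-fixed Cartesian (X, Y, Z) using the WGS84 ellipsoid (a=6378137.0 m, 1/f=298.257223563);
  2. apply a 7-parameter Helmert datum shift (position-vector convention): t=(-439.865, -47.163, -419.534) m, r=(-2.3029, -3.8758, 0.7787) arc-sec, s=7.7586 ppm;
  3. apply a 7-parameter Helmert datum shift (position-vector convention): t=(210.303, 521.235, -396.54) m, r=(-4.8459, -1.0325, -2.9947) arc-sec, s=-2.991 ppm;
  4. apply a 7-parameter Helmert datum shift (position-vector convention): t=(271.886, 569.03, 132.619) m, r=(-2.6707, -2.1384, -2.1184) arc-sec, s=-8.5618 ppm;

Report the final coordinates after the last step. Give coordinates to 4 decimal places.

start: φ=-13.461725°, λ=-107.236471°, h=3324.150 m
→ ECEF (a=6378137.000, f=1/298.257223563): X=-1839310.8845, Y=-5928491.7195, Z=-1475904.7725
→ Helmert 7p (PV): X=-1839714.9052, Y=-5928608.3015, Z=-1476304.1283
→ Helmert 7p (PV): X=-1839577.7852, Y=-5928077.3074, Z=-1476566.1779
→ Helmert 7p (PV): X=-1839335.7239, Y=-5927457.7478, Z=-1476363.2324

X=-1839335.7239 m, Y=-5927457.7478 m, Z=-1476363.2324 m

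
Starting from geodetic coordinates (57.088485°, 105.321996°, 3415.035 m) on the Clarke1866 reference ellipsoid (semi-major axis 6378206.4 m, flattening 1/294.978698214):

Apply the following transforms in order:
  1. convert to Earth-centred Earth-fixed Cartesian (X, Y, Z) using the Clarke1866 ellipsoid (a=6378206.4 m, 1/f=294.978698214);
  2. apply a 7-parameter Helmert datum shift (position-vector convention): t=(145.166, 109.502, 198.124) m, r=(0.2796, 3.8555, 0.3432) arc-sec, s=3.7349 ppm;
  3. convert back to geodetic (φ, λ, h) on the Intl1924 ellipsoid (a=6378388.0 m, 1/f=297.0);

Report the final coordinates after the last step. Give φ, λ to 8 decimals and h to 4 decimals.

start: φ=57.088485°, λ=105.321996°, h=3415.035 m
→ ECEF (a=6378206.400, f=1/294.978698214): X=-918432.1768, Y=3352165.8877, Z=5333926.9539
→ Helmert 7p (PV): X=-918196.3166, Y=3352279.1512, Z=5334166.7110
→ geod (Bowring, a=6378388.000): φ=57.08809910°, λ=105.31775281°, h=3357.0300 m

φ=57.08809910°, λ=105.31775281°, h=3357.0300 m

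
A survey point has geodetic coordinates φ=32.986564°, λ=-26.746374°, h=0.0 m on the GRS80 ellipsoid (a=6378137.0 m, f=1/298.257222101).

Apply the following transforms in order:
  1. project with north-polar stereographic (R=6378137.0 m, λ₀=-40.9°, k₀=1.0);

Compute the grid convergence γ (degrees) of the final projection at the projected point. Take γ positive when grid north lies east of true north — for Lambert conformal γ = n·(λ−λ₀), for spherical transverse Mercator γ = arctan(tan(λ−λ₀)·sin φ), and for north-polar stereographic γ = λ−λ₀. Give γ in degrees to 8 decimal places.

start: φ=32.986564°, λ=-26.746374°, h=0.000 m
→ into stereo (λ₀=-40.9°): φ=32.98656400°, λ−λ₀=14.15362600°
convergence γ = 14.15362600°

14.15362600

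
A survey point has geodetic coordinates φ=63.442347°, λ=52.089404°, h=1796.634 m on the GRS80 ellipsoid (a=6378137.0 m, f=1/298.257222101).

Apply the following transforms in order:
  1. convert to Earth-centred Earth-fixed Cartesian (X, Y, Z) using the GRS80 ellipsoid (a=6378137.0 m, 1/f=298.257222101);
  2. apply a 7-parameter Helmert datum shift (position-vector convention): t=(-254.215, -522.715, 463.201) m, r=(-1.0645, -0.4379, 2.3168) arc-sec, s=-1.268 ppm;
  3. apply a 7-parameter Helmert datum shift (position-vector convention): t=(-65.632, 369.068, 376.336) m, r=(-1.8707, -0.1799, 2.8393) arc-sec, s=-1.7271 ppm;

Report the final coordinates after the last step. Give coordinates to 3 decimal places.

X=1756950.675 m, Y=2256517.806 m, Z=5684595.627 m

start: φ=63.442347°, λ=52.089404°, h=1796.634 m
→ ECEF (a=6378137.000, f=1/298.257222101): X=1757349.2108, Y=2256553.3993, Z=5683799.9577
→ Helmert 7p (PV): X=1757055.3548, Y=2256076.8949, Z=5684248.0368
→ Helmert 7p (PV): X=1756950.6750, Y=2256517.8055, Z=5684595.6267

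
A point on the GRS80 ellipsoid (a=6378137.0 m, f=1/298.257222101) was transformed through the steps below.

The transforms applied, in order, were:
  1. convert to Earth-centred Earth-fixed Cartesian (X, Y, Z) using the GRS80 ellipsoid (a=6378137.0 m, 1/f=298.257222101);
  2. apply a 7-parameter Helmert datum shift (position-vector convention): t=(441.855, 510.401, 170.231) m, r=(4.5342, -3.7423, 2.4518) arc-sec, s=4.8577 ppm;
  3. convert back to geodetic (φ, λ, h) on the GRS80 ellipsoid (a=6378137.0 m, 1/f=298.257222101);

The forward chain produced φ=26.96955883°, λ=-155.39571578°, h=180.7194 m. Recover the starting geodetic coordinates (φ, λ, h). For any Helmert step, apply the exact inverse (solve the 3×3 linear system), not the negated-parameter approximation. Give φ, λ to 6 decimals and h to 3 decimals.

start: φ=26.969559°, λ=-155.395716°, h=180.719 m
→ ECEF (a=6378137.000, f=1/298.257222101): X=-5172083.3306, Y=-2368432.4467, Z=2875291.7806
→ Helmert⁻¹: X=-5172476.0501, Y=-2368806.6517, Z=2875253.5005
→ geod (Bowring, a=6378137.000): φ=26.96715200°, λ=-155.39393600°, h=620.4540 m

φ=26.967152°, λ=-155.393936°, h=620.454 m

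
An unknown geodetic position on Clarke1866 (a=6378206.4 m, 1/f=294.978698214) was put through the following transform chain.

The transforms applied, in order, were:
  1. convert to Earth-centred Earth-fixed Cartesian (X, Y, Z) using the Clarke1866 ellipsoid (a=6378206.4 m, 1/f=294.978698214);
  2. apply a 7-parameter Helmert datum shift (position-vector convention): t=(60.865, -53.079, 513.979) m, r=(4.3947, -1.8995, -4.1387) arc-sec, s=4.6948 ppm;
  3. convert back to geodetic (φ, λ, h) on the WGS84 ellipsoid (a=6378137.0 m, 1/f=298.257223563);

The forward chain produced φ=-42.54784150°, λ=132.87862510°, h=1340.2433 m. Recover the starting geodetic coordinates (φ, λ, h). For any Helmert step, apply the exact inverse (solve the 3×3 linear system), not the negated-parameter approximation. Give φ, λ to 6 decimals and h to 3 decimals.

start: φ=-42.547841°, λ=132.878625°, h=1340.243 m
→ ECEF (a=6378137.000, f=1/298.257223563): X=-3202901.8330, Y=3449312.5214, Z=-4291537.6968
→ Helmert⁻¹: X=-3203056.3947, Y=3449193.6897, Z=-4292075.5174
→ geod (Bowring, a=6378206.400): φ=-42.55343000°, λ=132.88098800°, h=1756.4700 m

φ=-42.553430°, λ=132.880988°, h=1756.470 m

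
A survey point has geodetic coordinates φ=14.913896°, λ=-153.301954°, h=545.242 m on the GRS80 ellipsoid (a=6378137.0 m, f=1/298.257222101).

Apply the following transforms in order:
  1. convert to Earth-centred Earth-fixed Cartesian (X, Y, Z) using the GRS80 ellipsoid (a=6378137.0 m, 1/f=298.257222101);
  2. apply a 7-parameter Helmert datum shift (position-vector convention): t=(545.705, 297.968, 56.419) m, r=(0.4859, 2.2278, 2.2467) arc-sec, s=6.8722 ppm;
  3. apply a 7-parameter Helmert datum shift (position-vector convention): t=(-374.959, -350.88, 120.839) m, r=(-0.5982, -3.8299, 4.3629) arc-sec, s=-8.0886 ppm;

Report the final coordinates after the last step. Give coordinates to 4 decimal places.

X=-5507631.7866 m, Y=-2770167.5068 m, Z=1631170.0033 m

start: φ=14.913896°, λ=-153.301954°, h=545.242 m
→ ECEF (a=6378137.000, f=1/298.257222101): X=-5507885.3133, Y=-2769942.3670, Z=1631035.9922
→ Helmert 7p (PV): X=-5507329.6719, Y=-2769727.2709, Z=1631156.5841
→ Helmert 7p (PV): X=-5507631.7866, Y=-2770167.5068, Z=1631170.0033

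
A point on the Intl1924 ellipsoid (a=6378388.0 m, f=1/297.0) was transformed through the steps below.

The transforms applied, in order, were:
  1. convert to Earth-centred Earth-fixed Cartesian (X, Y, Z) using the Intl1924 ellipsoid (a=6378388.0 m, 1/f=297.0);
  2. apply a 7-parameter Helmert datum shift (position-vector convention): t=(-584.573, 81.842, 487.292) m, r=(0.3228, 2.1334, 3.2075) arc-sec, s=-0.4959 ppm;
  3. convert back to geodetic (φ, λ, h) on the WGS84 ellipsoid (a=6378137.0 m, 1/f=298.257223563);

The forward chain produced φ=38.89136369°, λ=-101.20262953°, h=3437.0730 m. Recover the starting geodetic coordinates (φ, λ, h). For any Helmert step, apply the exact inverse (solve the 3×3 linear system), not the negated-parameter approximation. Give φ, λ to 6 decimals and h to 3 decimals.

start: φ=38.891364°, λ=-101.202630°, h=3437.073 m
→ ECEF (a=6378137.000, f=1/298.257223563): X=-966264.6511, Y=-4878817.9185, Z=3985095.2493
→ Helmert⁻¹: X=-965797.6384, Y=-4878880.9255, Z=3984607.5794
→ geod (Bowring, a=6378388.000): φ=38.88891300°, λ=-101.19721100°, h=2893.3450 m

φ=38.888913°, λ=-101.197211°, h=2893.345 m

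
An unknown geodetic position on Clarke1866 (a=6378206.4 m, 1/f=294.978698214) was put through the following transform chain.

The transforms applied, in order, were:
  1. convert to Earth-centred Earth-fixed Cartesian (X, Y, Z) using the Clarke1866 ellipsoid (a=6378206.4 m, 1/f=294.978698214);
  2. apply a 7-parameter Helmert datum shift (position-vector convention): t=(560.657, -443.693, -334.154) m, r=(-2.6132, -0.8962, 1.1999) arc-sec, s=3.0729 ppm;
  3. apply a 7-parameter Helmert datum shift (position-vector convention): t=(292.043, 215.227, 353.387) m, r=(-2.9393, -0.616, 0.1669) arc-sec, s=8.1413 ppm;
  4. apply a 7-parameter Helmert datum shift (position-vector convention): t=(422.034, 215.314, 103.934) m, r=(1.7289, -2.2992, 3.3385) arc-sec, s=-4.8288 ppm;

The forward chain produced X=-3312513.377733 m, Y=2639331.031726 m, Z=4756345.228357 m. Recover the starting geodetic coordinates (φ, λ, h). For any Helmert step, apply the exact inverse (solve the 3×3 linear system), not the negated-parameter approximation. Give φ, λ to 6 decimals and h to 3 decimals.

φ=48.502715°, λ=141.462495°, h=3215.708 m

start: X=-3312513.3777, Y=2639331.0317, Z=4756345.2284 m
→ Helmert⁻¹: X=-3312855.6747, Y=2639221.9487, Z=4756279.0675
→ Helmert⁻¹: X=-3313104.4059, Y=2638920.1450, Z=4755934.4607
→ Helmert⁻¹: X=-3313618.8611, Y=2639314.7455, Z=4756301.8345
→ geod (Bowring, a=6378206.400): φ=48.50271500°, λ=141.46249500°, h=3215.7080 m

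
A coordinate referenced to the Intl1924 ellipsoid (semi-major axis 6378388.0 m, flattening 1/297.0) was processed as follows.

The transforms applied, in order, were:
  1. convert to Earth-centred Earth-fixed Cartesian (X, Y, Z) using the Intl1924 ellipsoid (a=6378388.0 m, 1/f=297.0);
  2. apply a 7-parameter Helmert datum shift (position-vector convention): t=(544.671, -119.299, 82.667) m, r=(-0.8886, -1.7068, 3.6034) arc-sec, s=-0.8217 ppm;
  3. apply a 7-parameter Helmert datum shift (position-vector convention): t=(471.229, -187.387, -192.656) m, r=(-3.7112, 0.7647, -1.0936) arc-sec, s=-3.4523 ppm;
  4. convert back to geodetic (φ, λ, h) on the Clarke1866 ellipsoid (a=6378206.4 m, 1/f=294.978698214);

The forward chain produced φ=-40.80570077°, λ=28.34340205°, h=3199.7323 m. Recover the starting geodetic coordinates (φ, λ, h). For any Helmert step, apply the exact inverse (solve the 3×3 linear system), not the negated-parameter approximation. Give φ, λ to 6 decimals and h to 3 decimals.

start: φ=-40.805701°, λ=28.343402°, h=3199.732 m
→ ECEF (a=6378206.400, f=1/294.978698214): X=4257369.0320, Y=2296518.7302, Z=-4148006.6432
→ Helmert⁻¹: X=4256915.6990, Y=2296811.2443, Z=-4147771.1996
→ Helmert⁻¹: X=4256380.3284, Y=2296875.9420, Z=-4147882.6005
→ geod (Bowring, a=6378388.000): φ=-40.80767200°, λ=28.35268700°, h=2344.3650 m

φ=-40.807672°, λ=28.352687°, h=2344.365 m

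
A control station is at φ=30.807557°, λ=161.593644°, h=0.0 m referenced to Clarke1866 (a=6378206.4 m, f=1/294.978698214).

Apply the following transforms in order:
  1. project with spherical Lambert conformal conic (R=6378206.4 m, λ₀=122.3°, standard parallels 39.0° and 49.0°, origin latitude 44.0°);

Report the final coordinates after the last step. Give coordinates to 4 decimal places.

start: φ=30.807557°, λ=161.593644°, h=0.000 m
→ lcc (R=6378206.4, λ₀=122.3°): E=3694526.4241, N=-577386.2615

E=3694526.4241 m, N=-577386.2615 m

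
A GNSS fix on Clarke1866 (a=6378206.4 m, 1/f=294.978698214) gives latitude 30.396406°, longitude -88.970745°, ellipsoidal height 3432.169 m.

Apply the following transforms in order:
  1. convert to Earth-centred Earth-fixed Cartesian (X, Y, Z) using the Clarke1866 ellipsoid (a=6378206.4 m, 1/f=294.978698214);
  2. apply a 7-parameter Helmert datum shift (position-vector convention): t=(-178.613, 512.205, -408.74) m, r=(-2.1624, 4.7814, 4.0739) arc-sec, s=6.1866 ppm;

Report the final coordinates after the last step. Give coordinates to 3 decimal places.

start: φ=30.396406°, λ=-88.970745°, h=3432.169 m
→ ECEF (a=6378206.400, f=1/294.978698214): X=98961.7989, Y=-5508337.0794, Z=3209916.1136
→ Helmert 7p (PV): X=98967.0021, Y=-5507823.3460, Z=3209582.6856

X=98967.002 m, Y=-5507823.346 m, Z=3209582.686 m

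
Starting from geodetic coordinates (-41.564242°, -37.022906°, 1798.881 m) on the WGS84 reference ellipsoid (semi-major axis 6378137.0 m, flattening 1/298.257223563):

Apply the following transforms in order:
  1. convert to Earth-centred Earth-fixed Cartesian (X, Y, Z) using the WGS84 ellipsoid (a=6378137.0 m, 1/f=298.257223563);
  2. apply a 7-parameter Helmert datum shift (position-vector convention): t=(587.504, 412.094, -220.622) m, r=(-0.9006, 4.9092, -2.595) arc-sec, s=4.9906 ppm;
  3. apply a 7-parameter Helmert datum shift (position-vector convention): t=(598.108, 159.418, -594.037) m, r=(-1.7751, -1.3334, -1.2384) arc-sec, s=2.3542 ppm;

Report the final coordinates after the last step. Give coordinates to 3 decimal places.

X=3817888.172 m, Y=-2878134.151 m, Z=-4211581.294 m

start: φ=-41.564242°, λ=-37.022906°, h=1798.881 m
→ ECEF (a=6378137.000, f=1/298.257223563): X=3816801.0164, Y=-2878558.9585, Z=-4210706.8804
→ Helmert 7p (PV): X=3817271.1361, Y=-2878227.6343, Z=-4211026.7900
→ Helmert 7p (PV): X=3817888.1723, Y=-2878134.1508, Z=-4211581.2939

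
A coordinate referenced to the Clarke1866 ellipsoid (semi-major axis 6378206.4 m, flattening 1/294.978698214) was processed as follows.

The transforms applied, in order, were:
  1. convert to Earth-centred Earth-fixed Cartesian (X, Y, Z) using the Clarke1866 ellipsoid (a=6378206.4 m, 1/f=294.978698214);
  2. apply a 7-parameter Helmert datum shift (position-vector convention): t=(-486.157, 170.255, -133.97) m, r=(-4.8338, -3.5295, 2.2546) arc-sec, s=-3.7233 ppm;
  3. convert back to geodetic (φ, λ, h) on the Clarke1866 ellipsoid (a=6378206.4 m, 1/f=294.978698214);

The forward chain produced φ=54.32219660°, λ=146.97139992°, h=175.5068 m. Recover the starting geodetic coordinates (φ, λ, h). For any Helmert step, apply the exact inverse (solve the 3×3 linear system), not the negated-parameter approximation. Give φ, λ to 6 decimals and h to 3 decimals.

φ=54.328100°, λ=146.969713°, h=16.758 m

start: φ=54.322197°, λ=146.971400°, h=175.507 m
→ ECEF (a=6378206.400, f=1/294.978698214): X=-3125865.9090, Y=2032180.1367, Z=5157681.8662
→ Helmert⁻¹: X=-3125280.9186, Y=2031930.7329, Z=5157936.1367
→ geod (Bowring, a=6378206.400): φ=54.32810000°, λ=146.96971300°, h=16.7580 m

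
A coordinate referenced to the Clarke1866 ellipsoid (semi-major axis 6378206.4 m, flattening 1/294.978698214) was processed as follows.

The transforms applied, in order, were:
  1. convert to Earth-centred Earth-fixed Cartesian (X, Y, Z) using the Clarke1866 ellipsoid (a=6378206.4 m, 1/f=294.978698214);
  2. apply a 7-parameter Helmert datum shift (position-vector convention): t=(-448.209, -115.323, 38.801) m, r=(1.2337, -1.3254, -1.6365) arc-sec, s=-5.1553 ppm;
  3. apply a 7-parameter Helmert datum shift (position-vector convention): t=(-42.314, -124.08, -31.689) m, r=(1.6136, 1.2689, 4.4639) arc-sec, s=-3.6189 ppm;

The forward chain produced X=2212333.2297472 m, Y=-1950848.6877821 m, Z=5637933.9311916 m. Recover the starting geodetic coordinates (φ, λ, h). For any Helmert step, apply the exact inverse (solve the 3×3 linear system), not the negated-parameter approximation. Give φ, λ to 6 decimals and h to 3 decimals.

φ=62.540942°, λ=-41.395883°, h=1837.027 m

start: X=2212333.2297, Y=-1950848.6878, Z=5637933.9312 m
→ Helmert⁻¹: X=2212306.6492, Y=-1950735.4392, Z=5638014.8937
→ Helmert⁻¹: X=2212817.9697, Y=-1950578.8941, Z=5638002.6060
→ geod (Bowring, a=6378206.400): φ=62.54094200°, λ=-41.39588300°, h=1837.0270 m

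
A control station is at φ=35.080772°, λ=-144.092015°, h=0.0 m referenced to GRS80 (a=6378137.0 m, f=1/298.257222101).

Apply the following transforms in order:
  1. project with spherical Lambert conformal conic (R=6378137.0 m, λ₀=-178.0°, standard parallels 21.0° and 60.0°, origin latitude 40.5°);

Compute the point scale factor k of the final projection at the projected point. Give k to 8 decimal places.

0.94784321

start: φ=35.080772°, λ=-144.092015°, h=0.000 m
→ into lcc (λ₀=-178.0°): φ=35.08077200°, λ−λ₀=33.90798500°
scale k = 0.94784321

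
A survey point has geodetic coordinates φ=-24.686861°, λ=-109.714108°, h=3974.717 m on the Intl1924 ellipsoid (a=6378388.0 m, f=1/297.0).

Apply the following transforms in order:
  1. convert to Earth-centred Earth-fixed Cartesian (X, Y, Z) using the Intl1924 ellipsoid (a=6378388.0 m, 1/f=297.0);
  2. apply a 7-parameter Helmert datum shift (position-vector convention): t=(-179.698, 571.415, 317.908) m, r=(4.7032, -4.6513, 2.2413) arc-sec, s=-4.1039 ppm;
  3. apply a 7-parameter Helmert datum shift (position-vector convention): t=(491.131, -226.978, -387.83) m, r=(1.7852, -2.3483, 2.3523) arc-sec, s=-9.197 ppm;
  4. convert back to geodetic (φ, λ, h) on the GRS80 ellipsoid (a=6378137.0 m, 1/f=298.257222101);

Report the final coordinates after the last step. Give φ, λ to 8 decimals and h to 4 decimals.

start: φ=-24.686861°, λ=-109.714108°, h=3974.717 m
→ ECEF (a=6378388.000, f=1/297.0): X=-1957320.5019, Y=-5462345.7674, Z=-2649293.2398
→ Helmert 7p (PV): X=-1957373.0712, Y=-5461712.7956, Z=-2649133.1476
→ Helmert 7p (PV): X=-1956771.4922, Y=-5461888.9367, Z=-2649566.1679
→ geod (Bowring, a=6378137.000): φ=-24.69079255°, λ=-109.71052587°, h=3764.8199 m

φ=-24.69079255°, λ=-109.71052587°, h=3764.8199 m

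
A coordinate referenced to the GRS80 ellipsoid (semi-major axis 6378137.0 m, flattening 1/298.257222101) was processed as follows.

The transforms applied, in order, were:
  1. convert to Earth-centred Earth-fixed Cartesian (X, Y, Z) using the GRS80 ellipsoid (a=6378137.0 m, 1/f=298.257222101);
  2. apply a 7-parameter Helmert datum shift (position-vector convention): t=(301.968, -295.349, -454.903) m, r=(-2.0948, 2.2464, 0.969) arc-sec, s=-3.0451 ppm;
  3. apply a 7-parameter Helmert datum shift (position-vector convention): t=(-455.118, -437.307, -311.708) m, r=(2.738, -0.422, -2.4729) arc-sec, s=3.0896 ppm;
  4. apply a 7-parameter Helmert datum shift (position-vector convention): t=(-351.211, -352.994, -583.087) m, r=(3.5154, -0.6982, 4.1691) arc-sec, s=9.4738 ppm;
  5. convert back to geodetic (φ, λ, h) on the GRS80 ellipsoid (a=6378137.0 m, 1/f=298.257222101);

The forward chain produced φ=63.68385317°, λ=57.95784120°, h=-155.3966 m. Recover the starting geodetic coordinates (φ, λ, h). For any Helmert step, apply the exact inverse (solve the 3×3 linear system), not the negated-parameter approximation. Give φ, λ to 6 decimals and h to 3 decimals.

start: φ=63.683853°, λ=57.957841°, h=-155.397 m
→ ECEF (a=6378137.000, f=1/298.257222101): X=1504167.3744, Y=2403234.2957, Z=5694039.0673
→ Helmert⁻¹: X=1504572.1909, Y=2403631.1604, Z=5694522.1468
→ Helmert⁻¹: X=1505005.4867, Y=2404154.6769, Z=5694781.2677
→ Helmert⁻¹: X=1504657.3695, Y=2404392.4384, Z=5695294.3191
→ geod (Bowring, a=6378137.000): φ=63.67886200°, λ=57.96186300°, h=1520.2530 m

φ=63.678862°, λ=57.961863°, h=1520.253 m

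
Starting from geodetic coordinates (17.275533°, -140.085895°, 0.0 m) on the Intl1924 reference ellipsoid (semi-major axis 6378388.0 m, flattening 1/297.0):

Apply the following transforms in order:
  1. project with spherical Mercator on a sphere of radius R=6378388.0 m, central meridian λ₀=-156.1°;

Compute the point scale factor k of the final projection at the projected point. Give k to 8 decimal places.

start: φ=17.275533°, λ=-140.085895°, h=0.000 m
→ into merc (λ₀=-156.1°): φ=17.27553300°, λ−λ₀=16.01410500°
scale k = 1.04724357

1.04724357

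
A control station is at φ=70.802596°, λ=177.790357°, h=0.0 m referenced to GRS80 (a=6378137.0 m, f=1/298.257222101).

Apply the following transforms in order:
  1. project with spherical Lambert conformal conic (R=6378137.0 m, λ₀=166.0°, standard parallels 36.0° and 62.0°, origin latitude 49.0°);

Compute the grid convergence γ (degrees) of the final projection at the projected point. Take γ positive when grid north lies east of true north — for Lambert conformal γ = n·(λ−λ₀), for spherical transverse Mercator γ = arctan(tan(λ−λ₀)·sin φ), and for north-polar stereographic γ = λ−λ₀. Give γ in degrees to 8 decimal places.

start: φ=70.802596°, λ=177.790357°, h=0.000 m
→ into lcc (λ₀=166.0°): φ=70.80259600°, λ−λ₀=11.79035700°
convergence γ = 8.97769957°

8.97769957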